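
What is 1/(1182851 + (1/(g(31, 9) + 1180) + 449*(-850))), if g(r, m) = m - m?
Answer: 1180/945417181 ≈ 1.2481e-6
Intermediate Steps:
g(r, m) = 0
1/(1182851 + (1/(g(31, 9) + 1180) + 449*(-850))) = 1/(1182851 + (1/(0 + 1180) + 449*(-850))) = 1/(1182851 + (1/1180 - 381650)) = 1/(1182851 - 450346999/1180) = 1/(945417181/1180) = 1180/945417181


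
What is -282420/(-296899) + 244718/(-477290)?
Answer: 31069856159/70853461855 ≈ 0.43851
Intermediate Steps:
-282420/(-296899) + 244718/(-477290) = -282420*(-1/296899) + 244718*(-1/477290) = 282420/296899 - 122359/238645 = 31069856159/70853461855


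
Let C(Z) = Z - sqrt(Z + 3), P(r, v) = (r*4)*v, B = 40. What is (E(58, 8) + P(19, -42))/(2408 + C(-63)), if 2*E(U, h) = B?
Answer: -1487668/1099817 - 6344*I*sqrt(15)/5499085 ≈ -1.3526 - 0.0044681*I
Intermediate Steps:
P(r, v) = 4*r*v (P(r, v) = (4*r)*v = 4*r*v)
E(U, h) = 20 (E(U, h) = (1/2)*40 = 20)
C(Z) = Z - sqrt(3 + Z)
(E(58, 8) + P(19, -42))/(2408 + C(-63)) = (20 + 4*19*(-42))/(2408 + (-63 - sqrt(3 - 63))) = (20 - 3192)/(2408 + (-63 - sqrt(-60))) = -3172/(2408 + (-63 - 2*I*sqrt(15))) = -3172/(2345 - 2*I*sqrt(15))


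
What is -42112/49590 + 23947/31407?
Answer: -40859/471105 ≈ -0.086730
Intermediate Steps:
-42112/49590 + 23947/31407 = -42112*1/49590 + 23947*(1/31407) = -21056/24795 + 23947/31407 = -40859/471105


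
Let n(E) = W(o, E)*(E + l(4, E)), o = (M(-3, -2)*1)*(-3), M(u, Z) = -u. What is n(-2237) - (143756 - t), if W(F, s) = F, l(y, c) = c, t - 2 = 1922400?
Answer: 1818912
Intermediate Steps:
t = 1922402 (t = 2 + 1922400 = 1922402)
o = -9 (o = (-1*(-3)*1)*(-3) = (3*1)*(-3) = 3*(-3) = -9)
n(E) = -18*E (n(E) = -9*(E + E) = -18*E)
n(-2237) - (143756 - t) = -18*(-2237) - (143756 - 1*1922402) = 40266 - (143756 - 1922402) = 40266 - 1*(-1778646) = 40266 + 1778646 = 1818912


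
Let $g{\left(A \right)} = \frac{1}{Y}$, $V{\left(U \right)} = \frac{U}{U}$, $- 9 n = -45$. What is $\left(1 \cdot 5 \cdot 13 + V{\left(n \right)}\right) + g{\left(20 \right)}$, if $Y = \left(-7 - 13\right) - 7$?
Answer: $\frac{1781}{27} \approx 65.963$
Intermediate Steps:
$n = 5$ ($n = \left(- \frac{1}{9}\right) \left(-45\right) = 5$)
$Y = -27$ ($Y = -20 - 7 = -27$)
$V{\left(U \right)} = 1$
$g{\left(A \right)} = - \frac{1}{27}$ ($g{\left(A \right)} = \frac{1}{-27} = - \frac{1}{27}$)
$\left(1 \cdot 5 \cdot 13 + V{\left(n \right)}\right) + g{\left(20 \right)} = \left(1 \cdot 5 \cdot 13 + 1\right) - \frac{1}{27} = \left(5 \cdot 13 + 1\right) - \frac{1}{27} = \left(65 + 1\right) - \frac{1}{27} = 66 - \frac{1}{27} = \frac{1781}{27}$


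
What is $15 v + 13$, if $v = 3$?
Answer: $58$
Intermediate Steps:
$15 v + 13 = 15 \cdot 3 + 13 = 45 + 13 = 58$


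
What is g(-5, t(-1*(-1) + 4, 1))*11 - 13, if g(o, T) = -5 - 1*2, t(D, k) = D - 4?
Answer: -90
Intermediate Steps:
t(D, k) = -4 + D
g(o, T) = -7 (g(o, T) = -5 - 2 = -7)
g(-5, t(-1*(-1) + 4, 1))*11 - 13 = -7*11 - 13 = -77 - 13 = -90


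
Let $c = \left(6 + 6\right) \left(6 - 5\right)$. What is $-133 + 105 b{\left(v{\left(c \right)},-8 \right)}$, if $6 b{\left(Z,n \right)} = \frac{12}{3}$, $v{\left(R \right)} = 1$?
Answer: $-63$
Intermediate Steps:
$c = 12$ ($c = 12 \cdot 1 = 12$)
$b{\left(Z,n \right)} = \frac{2}{3}$ ($b{\left(Z,n \right)} = \frac{12 \cdot \frac{1}{3}}{6} = \frac{1}{6} \cdot 4 = \frac{2}{3}$)
$-133 + 105 b{\left(v{\left(c \right)},-8 \right)} = -133 + 105 \cdot \frac{2}{3} = -133 + 70 = -63$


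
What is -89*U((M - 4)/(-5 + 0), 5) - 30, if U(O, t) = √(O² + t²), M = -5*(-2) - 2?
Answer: -30 - 89*√641/5 ≈ -480.66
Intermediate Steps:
M = 8 (M = 10 - 2 = 8)
-89*U((M - 4)/(-5 + 0), 5) - 30 = -89*√(((8 - 4)/(-5 + 0))² + 5²) - 30 = -89*√((4/(-5))² + 25) - 30 = -89*√((4*(-⅕))² + 25) - 30 = -89*√((-⅘)² + 25) - 30 = -89*√(16/25 + 25) - 30 = -89*√641/5 - 30 = -30 - 89*√641/5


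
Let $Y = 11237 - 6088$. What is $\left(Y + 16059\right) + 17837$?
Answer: $39045$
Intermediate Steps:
$Y = 5149$
$\left(Y + 16059\right) + 17837 = \left(5149 + 16059\right) + 17837 = 21208 + 17837 = 39045$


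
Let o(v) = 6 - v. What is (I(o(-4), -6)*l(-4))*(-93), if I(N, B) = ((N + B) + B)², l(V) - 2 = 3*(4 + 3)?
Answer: -8556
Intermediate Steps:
l(V) = 23 (l(V) = 2 + 3*(4 + 3) = 2 + 3*7 = 2 + 21 = 23)
I(N, B) = (N + 2*B)² (I(N, B) = ((B + N) + B)² = (N + 2*B)²)
(I(o(-4), -6)*l(-4))*(-93) = (((6 - 1*(-4)) + 2*(-6))²*23)*(-93) = (((6 + 4) - 12)²*23)*(-93) = ((10 - 12)²*23)*(-93) = ((-2)²*23)*(-93) = (4*23)*(-93) = 92*(-93) = -8556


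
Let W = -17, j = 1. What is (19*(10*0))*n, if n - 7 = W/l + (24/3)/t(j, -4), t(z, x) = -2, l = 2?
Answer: 0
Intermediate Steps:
n = -11/2 (n = 7 + (-17/2 + (24/3)/(-2)) = 7 + (-17*½ + (24*(⅓))*(-½)) = 7 + (-17/2 + 8*(-½)) = 7 + (-17/2 - 4) = 7 - 25/2 = -11/2 ≈ -5.5000)
(19*(10*0))*n = (19*(10*0))*(-11/2) = (19*0)*(-11/2) = 0*(-11/2) = 0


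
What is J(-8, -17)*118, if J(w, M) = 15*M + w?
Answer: -31034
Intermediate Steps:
J(w, M) = w + 15*M
J(-8, -17)*118 = (-8 + 15*(-17))*118 = (-8 - 255)*118 = -263*118 = -31034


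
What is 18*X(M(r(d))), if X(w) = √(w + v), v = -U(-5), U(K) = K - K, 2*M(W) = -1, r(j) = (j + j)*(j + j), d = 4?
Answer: 9*I*√2 ≈ 12.728*I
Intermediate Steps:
r(j) = 4*j² (r(j) = (2*j)*(2*j) = 4*j²)
M(W) = -½ (M(W) = (½)*(-1) = -½)
U(K) = 0
v = 0 (v = -1*0 = 0)
X(w) = √w (X(w) = √(w + 0) = √w)
18*X(M(r(d))) = 18*√(-½) = 18*(I*√2/2) = 9*I*√2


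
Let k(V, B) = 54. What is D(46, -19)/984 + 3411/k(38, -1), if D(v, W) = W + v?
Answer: 62183/984 ≈ 63.194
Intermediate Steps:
D(46, -19)/984 + 3411/k(38, -1) = (-19 + 46)/984 + 3411/54 = 27*(1/984) + 3411*(1/54) = 9/328 + 379/6 = 62183/984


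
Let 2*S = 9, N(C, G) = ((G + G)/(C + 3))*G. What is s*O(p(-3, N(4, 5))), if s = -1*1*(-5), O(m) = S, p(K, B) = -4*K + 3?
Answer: 45/2 ≈ 22.500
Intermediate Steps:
N(C, G) = 2*G²/(3 + C) (N(C, G) = ((2*G)/(3 + C))*G = (2*G/(3 + C))*G = 2*G²/(3 + C))
p(K, B) = 3 - 4*K
S = 9/2 (S = (½)*9 = 9/2 ≈ 4.5000)
O(m) = 9/2
s = 5 (s = -1*(-5) = 5)
s*O(p(-3, N(4, 5))) = 5*(9/2) = 45/2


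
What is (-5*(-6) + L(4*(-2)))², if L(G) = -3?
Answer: 729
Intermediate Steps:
(-5*(-6) + L(4*(-2)))² = (-5*(-6) - 3)² = (30 - 3)² = 27² = 729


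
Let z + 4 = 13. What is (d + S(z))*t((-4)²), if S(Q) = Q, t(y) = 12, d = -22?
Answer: -156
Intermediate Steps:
z = 9 (z = -4 + 13 = 9)
(d + S(z))*t((-4)²) = (-22 + 9)*12 = -13*12 = -156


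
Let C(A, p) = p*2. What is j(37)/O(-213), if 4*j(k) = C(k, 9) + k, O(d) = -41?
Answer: -55/164 ≈ -0.33537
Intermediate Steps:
C(A, p) = 2*p
j(k) = 9/2 + k/4 (j(k) = (2*9 + k)/4 = (18 + k)/4 = 9/2 + k/4)
j(37)/O(-213) = (9/2 + (1/4)*37)/(-41) = (9/2 + 37/4)*(-1/41) = (55/4)*(-1/41) = -55/164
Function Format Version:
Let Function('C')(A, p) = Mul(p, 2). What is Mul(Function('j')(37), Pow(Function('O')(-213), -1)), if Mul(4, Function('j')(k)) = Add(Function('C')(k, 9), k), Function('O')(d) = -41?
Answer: Rational(-55, 164) ≈ -0.33537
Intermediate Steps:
Function('C')(A, p) = Mul(2, p)
Function('j')(k) = Add(Rational(9, 2), Mul(Rational(1, 4), k)) (Function('j')(k) = Mul(Rational(1, 4), Add(Mul(2, 9), k)) = Mul(Rational(1, 4), Add(18, k)) = Add(Rational(9, 2), Mul(Rational(1, 4), k)))
Mul(Function('j')(37), Pow(Function('O')(-213), -1)) = Mul(Add(Rational(9, 2), Mul(Rational(1, 4), 37)), Pow(-41, -1)) = Mul(Add(Rational(9, 2), Rational(37, 4)), Rational(-1, 41)) = Mul(Rational(55, 4), Rational(-1, 41)) = Rational(-55, 164)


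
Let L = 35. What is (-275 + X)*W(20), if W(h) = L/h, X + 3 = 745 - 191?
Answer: 483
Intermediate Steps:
X = 551 (X = -3 + (745 - 191) = -3 + 554 = 551)
W(h) = 35/h
(-275 + X)*W(20) = (-275 + 551)*(35/20) = 276*(35*(1/20)) = 276*(7/4) = 483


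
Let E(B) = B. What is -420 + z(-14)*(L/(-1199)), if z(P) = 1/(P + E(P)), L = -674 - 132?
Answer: -7050523/16786 ≈ -420.02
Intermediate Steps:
L = -806
z(P) = 1/(2*P) (z(P) = 1/(P + P) = 1/(2*P))
-420 + z(-14)*(L/(-1199)) = -420 + ((1/2)/(-14))*(-806/(-1199)) = -420 + ((1/2)*(-1/14))*(-806*(-1/1199)) = -420 - 1/28*806/1199 = -420 - 403/16786 = -7050523/16786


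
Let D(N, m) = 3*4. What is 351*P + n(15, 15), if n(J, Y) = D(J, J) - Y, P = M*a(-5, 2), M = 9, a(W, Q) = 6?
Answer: 18951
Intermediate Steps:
D(N, m) = 12
P = 54 (P = 9*6 = 54)
n(J, Y) = 12 - Y
351*P + n(15, 15) = 351*54 + (12 - 1*15) = 18954 + (12 - 15) = 18954 - 3 = 18951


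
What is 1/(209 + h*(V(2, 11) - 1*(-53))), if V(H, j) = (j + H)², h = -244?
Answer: -1/53959 ≈ -1.8533e-5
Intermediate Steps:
V(H, j) = (H + j)²
1/(209 + h*(V(2, 11) - 1*(-53))) = 1/(209 - 244*((2 + 11)² - 1*(-53))) = 1/(209 - 244*(13² + 53)) = 1/(209 - 244*(169 + 53)) = 1/(209 - 244*222) = 1/(209 - 54168) = 1/(-53959) = -1/53959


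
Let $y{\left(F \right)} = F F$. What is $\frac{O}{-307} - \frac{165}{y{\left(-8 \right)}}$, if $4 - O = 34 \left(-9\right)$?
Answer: $- \frac{70495}{19648} \approx -3.5879$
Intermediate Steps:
$y{\left(F \right)} = F^{2}$
$O = 310$ ($O = 4 - 34 \left(-9\right) = 4 - -306 = 4 + 306 = 310$)
$\frac{O}{-307} - \frac{165}{y{\left(-8 \right)}} = \frac{310}{-307} - \frac{165}{\left(-8\right)^{2}} = 310 \left(- \frac{1}{307}\right) - \frac{165}{64} = - \frac{310}{307} - \frac{165}{64} = - \frac{70495}{19648}$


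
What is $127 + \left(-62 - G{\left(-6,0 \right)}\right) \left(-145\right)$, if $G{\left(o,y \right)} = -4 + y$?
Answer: $8537$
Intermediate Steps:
$127 + \left(-62 - G{\left(-6,0 \right)}\right) \left(-145\right) = 127 + \left(-62 - \left(-4 + 0\right)\right) \left(-145\right) = 127 + \left(-62 - -4\right) \left(-145\right) = 127 + \left(-62 + 4\right) \left(-145\right) = 127 - -8410 = 127 + 8410 = 8537$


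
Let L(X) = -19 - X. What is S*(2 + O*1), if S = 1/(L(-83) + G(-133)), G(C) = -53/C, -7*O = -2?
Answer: 304/8565 ≈ 0.035493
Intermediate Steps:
O = 2/7 (O = -⅐*(-2) = 2/7 ≈ 0.28571)
S = 133/8565 (S = 1/((-19 - 1*(-83)) - 53/(-133)) = 1/((-19 + 83) - 53*(-1/133)) = 1/(64 + 53/133) = 1/(8565/133) = 133/8565 ≈ 0.015528)
S*(2 + O*1) = 133*(2 + (2/7)*1)/8565 = 133*(2 + 2/7)/8565 = (133/8565)*(16/7) = 304/8565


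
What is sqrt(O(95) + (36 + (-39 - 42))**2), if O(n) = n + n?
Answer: sqrt(2215) ≈ 47.064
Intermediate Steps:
O(n) = 2*n
sqrt(O(95) + (36 + (-39 - 42))**2) = sqrt(2*95 + (36 + (-39 - 42))**2) = sqrt(190 + (36 - 81)**2) = sqrt(190 + (-45)**2) = sqrt(190 + 2025) = sqrt(2215)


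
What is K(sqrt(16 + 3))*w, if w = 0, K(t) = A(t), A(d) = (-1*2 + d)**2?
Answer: 0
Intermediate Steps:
A(d) = (-2 + d)**2
K(t) = (-2 + t)**2
K(sqrt(16 + 3))*w = (-2 + sqrt(16 + 3))**2*0 = (-2 + sqrt(19))**2*0 = 0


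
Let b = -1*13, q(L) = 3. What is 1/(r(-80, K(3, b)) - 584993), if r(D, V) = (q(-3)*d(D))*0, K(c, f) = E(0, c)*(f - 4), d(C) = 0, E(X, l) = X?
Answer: -1/584993 ≈ -1.7094e-6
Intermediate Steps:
b = -13
K(c, f) = 0 (K(c, f) = 0*(f - 4) = 0*(-4 + f) = 0)
r(D, V) = 0 (r(D, V) = (3*0)*0 = 0*0 = 0)
1/(r(-80, K(3, b)) - 584993) = 1/(0 - 584993) = 1/(-584993) = -1/584993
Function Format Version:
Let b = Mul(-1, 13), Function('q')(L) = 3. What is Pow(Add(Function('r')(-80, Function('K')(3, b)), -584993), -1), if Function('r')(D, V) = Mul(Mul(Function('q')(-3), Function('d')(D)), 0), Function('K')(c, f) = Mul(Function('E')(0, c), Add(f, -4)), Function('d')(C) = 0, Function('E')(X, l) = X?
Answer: Rational(-1, 584993) ≈ -1.7094e-6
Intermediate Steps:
b = -13
Function('K')(c, f) = 0 (Function('K')(c, f) = Mul(0, Add(f, -4)) = Mul(0, Add(-4, f)) = 0)
Function('r')(D, V) = 0 (Function('r')(D, V) = Mul(Mul(3, 0), 0) = Mul(0, 0) = 0)
Pow(Add(Function('r')(-80, Function('K')(3, b)), -584993), -1) = Pow(Add(0, -584993), -1) = Pow(-584993, -1) = Rational(-1, 584993)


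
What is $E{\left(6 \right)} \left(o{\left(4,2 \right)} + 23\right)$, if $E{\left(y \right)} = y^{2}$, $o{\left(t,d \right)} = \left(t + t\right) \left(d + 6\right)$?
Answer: $3132$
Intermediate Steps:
$o{\left(t,d \right)} = 2 t \left(6 + d\right)$
$E{\left(6 \right)} \left(o{\left(4,2 \right)} + 23\right) = 6^{2} \left(2 \cdot 4 \left(6 + 2\right) + 23\right) = 36 \left(2 \cdot 4 \cdot 8 + 23\right) = 36 \left(64 + 23\right) = 36 \cdot 87 = 3132$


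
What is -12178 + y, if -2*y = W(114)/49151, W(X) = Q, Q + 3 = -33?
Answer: -598560860/49151 ≈ -12178.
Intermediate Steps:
Q = -36 (Q = -3 - 33 = -36)
W(X) = -36
y = 18/49151 (y = -(-18)/49151 = -½*(-36/49151) = 18/49151 ≈ 0.00036622)
-12178 + y = -12178 + 18/49151 = -598560860/49151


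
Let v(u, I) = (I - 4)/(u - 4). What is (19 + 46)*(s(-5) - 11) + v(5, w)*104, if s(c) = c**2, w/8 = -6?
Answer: -4498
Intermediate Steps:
w = -48 (w = 8*(-6) = -48)
v(u, I) = (-4 + I)/(-4 + u)
(19 + 46)*(s(-5) - 11) + v(5, w)*104 = (19 + 46)*((-5)**2 - 11) + ((-4 - 48)/(-4 + 5))*104 = 65*(25 - 11) + (-52/1)*104 = 65*14 + (1*(-52))*104 = 910 - 52*104 = 910 - 5408 = -4498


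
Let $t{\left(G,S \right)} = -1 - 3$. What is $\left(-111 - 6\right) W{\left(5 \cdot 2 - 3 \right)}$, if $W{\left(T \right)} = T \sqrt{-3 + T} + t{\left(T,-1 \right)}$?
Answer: $-1170$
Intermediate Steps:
$t{\left(G,S \right)} = -4$ ($t{\left(G,S \right)} = -1 - 3 = -4$)
$W{\left(T \right)} = -4 + T \sqrt{-3 + T}$ ($W{\left(T \right)} = T \sqrt{-3 + T} - 4 = -4 + T \sqrt{-3 + T}$)
$\left(-111 - 6\right) W{\left(5 \cdot 2 - 3 \right)} = \left(-111 - 6\right) \left(-4 + \left(5 \cdot 2 - 3\right) \sqrt{-3 + \left(5 \cdot 2 - 3\right)}\right) = - 117 \left(-4 + \left(10 - 3\right) \sqrt{-3 + \left(10 - 3\right)}\right) = - 117 \left(-4 + 7 \sqrt{-3 + 7}\right) = - 117 \left(-4 + 7 \sqrt{4}\right) = - 117 \left(-4 + 7 \cdot 2\right) = - 117 \left(-4 + 14\right) = \left(-117\right) 10 = -1170$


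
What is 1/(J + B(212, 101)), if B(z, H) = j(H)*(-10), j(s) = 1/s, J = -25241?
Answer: -101/2549351 ≈ -3.9618e-5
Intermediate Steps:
B(z, H) = -10/H
1/(J + B(212, 101)) = 1/(-25241 - 10/101) = 1/(-2549351/101) = -101/2549351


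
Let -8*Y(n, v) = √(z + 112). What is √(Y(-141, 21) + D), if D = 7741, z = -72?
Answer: √(30964 - √10)/2 ≈ 87.979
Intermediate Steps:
Y(n, v) = -√10/4 (Y(n, v) = -√(-72 + 112)/8 = -√10/4)
√(Y(-141, 21) + D) = √(-√10/4 + 7741) = √(7741 - √10/4)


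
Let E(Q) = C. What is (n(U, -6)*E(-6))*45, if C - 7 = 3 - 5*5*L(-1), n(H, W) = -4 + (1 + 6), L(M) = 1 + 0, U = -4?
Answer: -2025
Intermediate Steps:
L(M) = 1
n(H, W) = 3 (n(H, W) = -4 + 7 = 3)
C = -15 (C = 7 + (3 - 5*5) = 7 + (3 - 25) = 7 - 22 = -15)
E(Q) = -15
(n(U, -6)*E(-6))*45 = (3*(-15))*45 = -45*45 = -2025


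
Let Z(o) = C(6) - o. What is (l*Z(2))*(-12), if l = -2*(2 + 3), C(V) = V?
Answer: 480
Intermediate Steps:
Z(o) = 6 - o
l = -10 (l = -2*5 = -10)
(l*Z(2))*(-12) = -10*(6 - 1*2)*(-12) = -10*(6 - 2)*(-12) = -10*4*(-12) = -40*(-12) = 480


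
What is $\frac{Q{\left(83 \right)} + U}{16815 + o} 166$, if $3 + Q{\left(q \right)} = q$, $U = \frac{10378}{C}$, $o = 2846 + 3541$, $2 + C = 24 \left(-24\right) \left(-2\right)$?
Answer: $\frac{1416229}{2223525} \approx 0.63693$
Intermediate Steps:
$C = 1150$ ($C = -2 + 24 \left(-24\right) \left(-2\right) = -2 - -1152 = -2 + 1152 = 1150$)
$o = 6387$
$U = \frac{5189}{575}$ ($U = \frac{10378}{1150} = 10378 \cdot \frac{1}{1150} = \frac{5189}{575} \approx 9.0244$)
$Q{\left(q \right)} = -3 + q$
$\frac{Q{\left(83 \right)} + U}{16815 + o} 166 = \frac{\left(-3 + 83\right) + \frac{5189}{575}}{16815 + 6387} \cdot 166 = \frac{80 + \frac{5189}{575}}{23202} \cdot 166 = \frac{51189}{575} \cdot \frac{1}{23202} \cdot 166 = \frac{17063}{4447050} \cdot 166 = \frac{1416229}{2223525}$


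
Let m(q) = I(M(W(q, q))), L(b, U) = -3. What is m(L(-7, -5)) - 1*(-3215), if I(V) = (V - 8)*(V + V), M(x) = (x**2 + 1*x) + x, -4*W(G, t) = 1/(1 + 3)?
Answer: 105413569/32768 ≈ 3217.0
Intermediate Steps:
W(G, t) = -1/16 (W(G, t) = -1/(4*(1 + 3)) = -1/4/4 = -1/4*1/4 = -1/16)
M(x) = x**2 + 2*x (M(x) = (x**2 + x) + x = (x + x**2) + x = x**2 + 2*x)
I(V) = 2*V*(-8 + V) (I(V) = (-8 + V)*(2*V) = 2*V*(-8 + V))
m(q) = 64449/32768 (m(q) = 2*(-(2 - 1/16)/16)*(-8 - (2 - 1/16)/16) = 2*(-1/16*31/16)*(-8 - 1/16*31/16) = 2*(-31/256)*(-8 - 31/256) = 2*(-31/256)*(-2079/256) = 64449/32768)
m(L(-7, -5)) - 1*(-3215) = 64449/32768 - 1*(-3215) = 64449/32768 + 3215 = 105413569/32768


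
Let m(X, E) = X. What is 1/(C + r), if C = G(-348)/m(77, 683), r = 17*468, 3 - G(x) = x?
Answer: 77/612963 ≈ 0.00012562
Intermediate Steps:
G(x) = 3 - x
r = 7956
C = 351/77 (C = (3 - 1*(-348))/77 = (3 + 348)*(1/77) = 351*(1/77) = 351/77 ≈ 4.5584)
1/(C + r) = 1/(351/77 + 7956) = 1/(612963/77) = 77/612963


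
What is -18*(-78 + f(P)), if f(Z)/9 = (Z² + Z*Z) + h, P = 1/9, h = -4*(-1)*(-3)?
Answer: 3344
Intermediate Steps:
h = -12 (h = 4*(-3) = -12)
P = ⅑ (P = 1*(⅑) = ⅑ ≈ 0.11111)
f(Z) = -108 + 18*Z² (f(Z) = 9*((Z² + Z*Z) - 12) = 9*((Z² + Z²) - 12) = 9*(2*Z² - 12) = 9*(-12 + 2*Z²) = -108 + 18*Z²)
-18*(-78 + f(P)) = -18*(-78 + (-108 + 18*(⅑)²)) = -18*(-78 + (-108 + 18*(1/81))) = -18*(-78 + (-108 + 2/9)) = -18*(-78 - 970/9) = -18*(-1672/9) = 3344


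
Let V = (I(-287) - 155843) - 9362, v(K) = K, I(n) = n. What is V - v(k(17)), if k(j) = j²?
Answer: -165781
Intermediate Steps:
V = -165492 (V = (-287 - 155843) - 9362 = -156130 - 9362 = -165492)
V - v(k(17)) = -165492 - 1*17² = -165492 - 1*289 = -165492 - 289 = -165781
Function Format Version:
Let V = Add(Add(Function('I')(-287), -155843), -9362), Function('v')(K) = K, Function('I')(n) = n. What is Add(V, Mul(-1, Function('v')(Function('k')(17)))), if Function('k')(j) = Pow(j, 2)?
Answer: -165781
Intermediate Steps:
V = -165492 (V = Add(Add(-287, -155843), -9362) = Add(-156130, -9362) = -165492)
Add(V, Mul(-1, Function('v')(Function('k')(17)))) = Add(-165492, Mul(-1, Pow(17, 2))) = Add(-165492, Mul(-1, 289)) = Add(-165492, -289) = -165781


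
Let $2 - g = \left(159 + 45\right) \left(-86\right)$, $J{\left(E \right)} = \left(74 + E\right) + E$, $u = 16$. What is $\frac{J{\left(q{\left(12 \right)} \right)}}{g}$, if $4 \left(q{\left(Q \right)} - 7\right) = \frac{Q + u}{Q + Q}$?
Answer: $\frac{1063}{210552} \approx 0.0050486$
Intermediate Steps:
$q{\left(Q \right)} = 7 + \frac{16 + Q}{8 Q}$ ($q{\left(Q \right)} = 7 + \frac{\left(Q + 16\right) \frac{1}{Q + Q}}{4} = 7 + \frac{\left(16 + Q\right) \frac{1}{2 Q}}{4} = 7 + \frac{\frac{1}{2} \frac{1}{Q} \left(16 + Q\right)}{4} = 7 + \frac{16 + Q}{8 Q}$)
$J{\left(E \right)} = 74 + 2 E$
$g = 17546$ ($g = 2 - \left(159 + 45\right) \left(-86\right) = 2 - 204 \left(-86\right) = 2 - -17544 = 2 + 17544 = 17546$)
$\frac{J{\left(q{\left(12 \right)} \right)}}{g} = \frac{74 + 2 \left(\frac{57}{8} + \frac{2}{12}\right)}{17546} = \left(74 + 2 \left(\frac{57}{8} + 2 \cdot \frac{1}{12}\right)\right) \frac{1}{17546} = \left(74 + 2 \left(\frac{57}{8} + \frac{1}{6}\right)\right) \frac{1}{17546} = \left(74 + 2 \cdot \frac{175}{24}\right) \frac{1}{17546} = \left(74 + \frac{175}{12}\right) \frac{1}{17546} = \frac{1063}{12} \cdot \frac{1}{17546} = \frac{1063}{210552}$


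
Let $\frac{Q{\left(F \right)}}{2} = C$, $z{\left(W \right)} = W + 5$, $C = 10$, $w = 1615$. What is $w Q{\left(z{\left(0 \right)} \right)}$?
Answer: $32300$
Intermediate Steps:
$z{\left(W \right)} = 5 + W$
$Q{\left(F \right)} = 20$ ($Q{\left(F \right)} = 2 \cdot 10 = 20$)
$w Q{\left(z{\left(0 \right)} \right)} = 1615 \cdot 20 = 32300$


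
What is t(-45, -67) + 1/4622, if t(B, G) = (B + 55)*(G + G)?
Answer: -6193479/4622 ≈ -1340.0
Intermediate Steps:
t(B, G) = 2*G*(55 + B) (t(B, G) = (55 + B)*(2*G) = 2*G*(55 + B))
t(-45, -67) + 1/4622 = 2*(-67)*(55 - 45) + 1/4622 = 2*(-67)*10 + 1/4622 = -1340 + 1/4622 = -6193479/4622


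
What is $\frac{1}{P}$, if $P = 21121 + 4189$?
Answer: $\frac{1}{25310} \approx 3.951 \cdot 10^{-5}$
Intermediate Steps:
$P = 25310$
$\frac{1}{P} = \frac{1}{25310}$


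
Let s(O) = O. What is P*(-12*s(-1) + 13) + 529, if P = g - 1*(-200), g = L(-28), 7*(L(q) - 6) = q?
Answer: 5579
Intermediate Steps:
L(q) = 6 + q/7
g = 2 (g = 6 + (⅐)*(-28) = 6 - 4 = 2)
P = 202 (P = 2 - 1*(-200) = 2 + 200 = 202)
P*(-12*s(-1) + 13) + 529 = 202*(-12*(-1) + 13) + 529 = 202*(12 + 13) + 529 = 202*25 + 529 = 5050 + 529 = 5579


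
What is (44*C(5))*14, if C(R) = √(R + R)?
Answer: 616*√10 ≈ 1948.0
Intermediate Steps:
C(R) = √2*√R (C(R) = √(2*R) = √2*√R)
(44*C(5))*14 = (44*(√2*√5))*14 = (44*√10)*14 = 616*√10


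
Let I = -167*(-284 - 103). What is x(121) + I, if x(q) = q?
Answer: 64750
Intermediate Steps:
I = 64629 (I = -167*(-387) = 64629)
x(121) + I = 121 + 64629 = 64750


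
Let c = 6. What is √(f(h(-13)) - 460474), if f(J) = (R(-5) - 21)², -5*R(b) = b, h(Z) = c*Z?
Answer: I*√460074 ≈ 678.29*I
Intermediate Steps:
h(Z) = 6*Z
R(b) = -b/5
f(J) = 400 (f(J) = (-⅕*(-5) - 21)² = (1 - 21)² = (-20)² = 400)
√(f(h(-13)) - 460474) = √(400 - 460474) = √(-460074) = I*√460074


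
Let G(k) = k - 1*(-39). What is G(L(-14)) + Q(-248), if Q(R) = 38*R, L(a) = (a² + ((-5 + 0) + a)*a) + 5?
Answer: -8918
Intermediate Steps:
L(a) = 5 + a² + a*(-5 + a) (L(a) = (a² + (-5 + a)*a) + 5 = (a² + a*(-5 + a)) + 5 = 5 + a² + a*(-5 + a))
G(k) = 39 + k (G(k) = k + 39 = 39 + k)
G(L(-14)) + Q(-248) = (39 + (5 - 5*(-14) + 2*(-14)²)) + 38*(-248) = (39 + (5 + 70 + 2*196)) - 9424 = (39 + (5 + 70 + 392)) - 9424 = (39 + 467) - 9424 = 506 - 9424 = -8918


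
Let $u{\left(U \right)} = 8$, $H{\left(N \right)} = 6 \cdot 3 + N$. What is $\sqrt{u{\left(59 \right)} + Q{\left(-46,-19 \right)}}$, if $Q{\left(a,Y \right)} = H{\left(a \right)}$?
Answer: $2 i \sqrt{5} \approx 4.4721 i$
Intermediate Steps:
$H{\left(N \right)} = 18 + N$
$Q{\left(a,Y \right)} = 18 + a$
$\sqrt{u{\left(59 \right)} + Q{\left(-46,-19 \right)}} = \sqrt{8 + \left(18 - 46\right)} = \sqrt{8 - 28} = \sqrt{-20} = 2 i \sqrt{5}$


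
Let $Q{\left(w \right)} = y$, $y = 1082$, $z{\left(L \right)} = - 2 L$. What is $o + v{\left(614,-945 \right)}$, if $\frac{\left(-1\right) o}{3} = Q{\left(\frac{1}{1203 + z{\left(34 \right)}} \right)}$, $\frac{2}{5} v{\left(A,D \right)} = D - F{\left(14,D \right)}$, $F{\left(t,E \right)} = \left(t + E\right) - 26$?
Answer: $-3216$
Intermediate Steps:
$F{\left(t,E \right)} = -26 + E + t$ ($F{\left(t,E \right)} = \left(E + t\right) - 26 = -26 + E + t$)
$v{\left(A,D \right)} = 30$ ($v{\left(A,D \right)} = \frac{5 \left(D - \left(-26 + D + 14\right)\right)}{2} = \frac{5 \left(D - \left(-12 + D\right)\right)}{2} = \frac{5}{2} \cdot 12 = 30$)
$Q{\left(w \right)} = 1082$
$o = -3246$ ($o = \left(-3\right) 1082 = -3246$)
$o + v{\left(614,-945 \right)} = -3246 + 30 = -3216$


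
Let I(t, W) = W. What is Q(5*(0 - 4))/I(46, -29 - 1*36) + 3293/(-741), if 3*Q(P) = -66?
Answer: -15211/3705 ≈ -4.1055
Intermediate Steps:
Q(P) = -22 (Q(P) = (⅓)*(-66) = -22)
Q(5*(0 - 4))/I(46, -29 - 1*36) + 3293/(-741) = -22/(-29 - 1*36) + 3293/(-741) = -22/(-29 - 36) + 3293*(-1/741) = -22/(-65) - 3293/741 = -22*(-1/65) - 3293/741 = 22/65 - 3293/741 = -15211/3705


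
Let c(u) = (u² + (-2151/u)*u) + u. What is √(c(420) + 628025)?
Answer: √802694 ≈ 895.93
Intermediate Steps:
c(u) = -2151 + u + u² (c(u) = (u² - 2151) + u = (-2151 + u²) + u = -2151 + u + u²)
√(c(420) + 628025) = √((-2151 + 420 + 420²) + 628025) = √((-2151 + 420 + 176400) + 628025) = √(174669 + 628025) = √802694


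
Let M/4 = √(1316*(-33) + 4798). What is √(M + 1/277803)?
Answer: √(30867 + 34299780804*I*√38630)/92601 ≈ 19.827 + 19.827*I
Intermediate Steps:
M = 4*I*√38630 (M = 4*√(1316*(-33) + 4798) = 4*√(-43428 + 4798) = 4*√(-38630) = 4*(I*√38630) = 4*I*√38630 ≈ 786.18*I)
√(M + 1/277803) = √(4*I*√38630 + 1/277803) = √(1/277803 + 4*I*√38630)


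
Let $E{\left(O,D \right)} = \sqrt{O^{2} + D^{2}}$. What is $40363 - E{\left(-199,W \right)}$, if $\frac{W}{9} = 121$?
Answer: $40363 - \sqrt{1225522} \approx 39256.0$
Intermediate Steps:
$W = 1089$ ($W = 9 \cdot 121 = 1089$)
$E{\left(O,D \right)} = \sqrt{D^{2} + O^{2}}$
$40363 - E{\left(-199,W \right)} = 40363 - \sqrt{1089^{2} + \left(-199\right)^{2}} = 40363 - \sqrt{1185921 + 39601} = 40363 - \sqrt{1225522}$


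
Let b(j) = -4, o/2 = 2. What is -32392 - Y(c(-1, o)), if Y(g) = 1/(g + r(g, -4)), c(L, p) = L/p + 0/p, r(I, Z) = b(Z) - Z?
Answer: -32388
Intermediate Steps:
o = 4 (o = 2*2 = 4)
r(I, Z) = -4 - Z
c(L, p) = L/p (c(L, p) = L/p + 0 = L/p)
Y(g) = 1/g (Y(g) = 1/(g + (-4 - 1*(-4))) = 1/(g + (-4 + 4)) = 1/(g + 0) = 1/g)
-32392 - Y(c(-1, o)) = -32392 - 1/((-1/4)) = -32392 - 1/((-1*1/4)) = -32392 - 1/(-1/4) = -32392 - 1*(-4) = -32392 + 4 = -32388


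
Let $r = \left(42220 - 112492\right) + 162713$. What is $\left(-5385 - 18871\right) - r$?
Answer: $-116697$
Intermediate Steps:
$r = 92441$ ($r = -70272 + 162713 = 92441$)
$\left(-5385 - 18871\right) - r = \left(-5385 - 18871\right) - 92441 = -24256 - 92441 = -116697$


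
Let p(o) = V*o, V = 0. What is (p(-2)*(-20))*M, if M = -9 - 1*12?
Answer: 0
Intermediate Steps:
p(o) = 0 (p(o) = 0*o = 0)
M = -21 (M = -9 - 12 = -21)
(p(-2)*(-20))*M = (0*(-20))*(-21) = 0*(-21) = 0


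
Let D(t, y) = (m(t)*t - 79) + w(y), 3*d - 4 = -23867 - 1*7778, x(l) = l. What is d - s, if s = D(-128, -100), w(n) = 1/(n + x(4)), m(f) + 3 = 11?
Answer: -906623/96 ≈ -9444.0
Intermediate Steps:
m(f) = 8 (m(f) = -3 + 11 = 8)
d = -10547 (d = 4/3 + (-23867 - 1*7778)/3 = 4/3 + (-23867 - 7778)/3 = 4/3 + (1/3)*(-31645) = 4/3 - 31645/3 = -10547)
w(n) = 1/(4 + n) (w(n) = 1/(n + 4) = 1/(4 + n))
D(t, y) = -79 + 1/(4 + y) + 8*t (D(t, y) = (8*t - 79) + 1/(4 + y) = (-79 + 8*t) + 1/(4 + y) = -79 + 1/(4 + y) + 8*t)
s = -105889/96 (s = (1 + (-79 + 8*(-128))*(4 - 100))/(4 - 100) = (1 + (-79 - 1024)*(-96))/(-96) = -(1 - 1103*(-96))/96 = -(1 + 105888)/96 = -1/96*105889 = -105889/96 ≈ -1103.0)
d - s = -10547 - 1*(-105889/96) = -10547 + 105889/96 = -906623/96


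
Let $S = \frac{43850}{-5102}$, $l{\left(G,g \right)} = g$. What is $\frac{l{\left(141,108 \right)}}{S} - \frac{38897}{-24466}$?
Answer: $- \frac{5887762003}{536417050} \approx -10.976$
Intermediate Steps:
$S = - \frac{21925}{2551}$ ($S = 43850 \left(- \frac{1}{5102}\right) = - \frac{21925}{2551} \approx -8.5947$)
$\frac{l{\left(141,108 \right)}}{S} - \frac{38897}{-24466} = \frac{108}{- \frac{21925}{2551}} - \frac{38897}{-24466} = 108 \left(- \frac{2551}{21925}\right) - - \frac{38897}{24466} = - \frac{275508}{21925} + \frac{38897}{24466} = - \frac{5887762003}{536417050}$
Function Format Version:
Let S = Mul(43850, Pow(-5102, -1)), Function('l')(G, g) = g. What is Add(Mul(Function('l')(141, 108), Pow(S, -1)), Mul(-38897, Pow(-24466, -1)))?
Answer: Rational(-5887762003, 536417050) ≈ -10.976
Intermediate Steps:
S = Rational(-21925, 2551) (S = Mul(43850, Rational(-1, 5102)) = Rational(-21925, 2551) ≈ -8.5947)
Add(Mul(Function('l')(141, 108), Pow(S, -1)), Mul(-38897, Pow(-24466, -1))) = Add(Mul(108, Pow(Rational(-21925, 2551), -1)), Mul(-38897, Pow(-24466, -1))) = Add(Mul(108, Rational(-2551, 21925)), Mul(-38897, Rational(-1, 24466))) = Add(Rational(-275508, 21925), Rational(38897, 24466)) = Rational(-5887762003, 536417050)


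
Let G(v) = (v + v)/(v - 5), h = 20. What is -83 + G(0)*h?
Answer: -83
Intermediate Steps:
G(v) = 2*v/(-5 + v) (G(v) = (2*v)/(-5 + v) = 2*v/(-5 + v))
-83 + G(0)*h = -83 + (2*0/(-5 + 0))*20 = -83 + (2*0/(-5))*20 = -83 + (2*0*(-⅕))*20 = -83 + 0*20 = -83 + 0 = -83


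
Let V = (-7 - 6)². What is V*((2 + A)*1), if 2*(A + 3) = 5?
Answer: 507/2 ≈ 253.50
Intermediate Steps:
A = -½ (A = -3 + (½)*5 = -3 + 5/2 = -½ ≈ -0.50000)
V = 169 (V = (-13)² = 169)
V*((2 + A)*1) = 169*((2 - ½)*1) = 169*((3/2)*1) = 169*(3/2) = 507/2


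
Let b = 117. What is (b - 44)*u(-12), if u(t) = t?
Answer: -876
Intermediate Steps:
(b - 44)*u(-12) = (117 - 44)*(-12) = 73*(-12) = -876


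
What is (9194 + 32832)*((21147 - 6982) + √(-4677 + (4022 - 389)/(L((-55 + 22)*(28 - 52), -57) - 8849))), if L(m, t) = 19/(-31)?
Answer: 595298290 + 21013*I*√39114241748418/45723 ≈ 5.953e+8 + 2.8742e+6*I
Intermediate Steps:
L(m, t) = -19/31 (L(m, t) = 19*(-1/31) = -19/31)
(9194 + 32832)*((21147 - 6982) + √(-4677 + (4022 - 389)/(L((-55 + 22)*(28 - 52), -57) - 8849))) = (9194 + 32832)*((21147 - 6982) + √(-4677 + (4022 - 389)/(-19/31 - 8849))) = 42026*(14165 + √(-4677 + 3633/(-274338/31))) = 42026*(14165 + √(-4677 + 3633*(-31/274338))) = 42026*(14165 + √(-4677 - 37541/91446)) = 42026*(14165 + √(-427730483/91446)) = 42026*(14165 + I*√39114241748418/91446) = 595298290 + 21013*I*√39114241748418/45723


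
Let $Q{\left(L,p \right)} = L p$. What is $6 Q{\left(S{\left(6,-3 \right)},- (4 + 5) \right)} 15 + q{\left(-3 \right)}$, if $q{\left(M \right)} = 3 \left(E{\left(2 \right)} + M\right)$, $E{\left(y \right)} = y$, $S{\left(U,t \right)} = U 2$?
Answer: $-9723$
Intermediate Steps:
$S{\left(U,t \right)} = 2 U$
$q{\left(M \right)} = 6 + 3 M$ ($q{\left(M \right)} = 3 \left(2 + M\right) = 6 + 3 M$)
$6 Q{\left(S{\left(6,-3 \right)},- (4 + 5) \right)} 15 + q{\left(-3 \right)} = 6 \cdot 2 \cdot 6 \left(- (4 + 5)\right) 15 + \left(6 + 3 \left(-3\right)\right) = 6 \cdot 12 \left(\left(-1\right) 9\right) 15 + \left(6 - 9\right) = 6 \cdot 12 \left(-9\right) 15 - 3 = 6 \left(-108\right) 15 - 3 = \left(-648\right) 15 - 3 = -9720 - 3 = -9723$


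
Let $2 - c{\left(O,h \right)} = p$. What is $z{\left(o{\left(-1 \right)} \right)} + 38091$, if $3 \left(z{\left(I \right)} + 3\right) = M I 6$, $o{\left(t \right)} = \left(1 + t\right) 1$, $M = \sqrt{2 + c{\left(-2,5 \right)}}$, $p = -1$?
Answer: $38088$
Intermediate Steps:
$c{\left(O,h \right)} = 3$ ($c{\left(O,h \right)} = 2 - -1 = 2 + 1 = 3$)
$M = \sqrt{5}$ ($M = \sqrt{2 + 3} = \sqrt{5} \approx 2.2361$)
$o{\left(t \right)} = 1 + t$
$z{\left(I \right)} = -3 + 2 I \sqrt{5}$ ($z{\left(I \right)} = -3 + \frac{\sqrt{5} I 6}{3} = -3 + \frac{\sqrt{5} \cdot 6 I}{3} = -3 + \frac{6 I \sqrt{5}}{3} = -3 + 2 I \sqrt{5}$)
$z{\left(o{\left(-1 \right)} \right)} + 38091 = \left(-3 + 2 \left(1 - 1\right) \sqrt{5}\right) + 38091 = \left(-3 + 2 \cdot 0 \sqrt{5}\right) + 38091 = \left(-3 + 0\right) + 38091 = -3 + 38091 = 38088$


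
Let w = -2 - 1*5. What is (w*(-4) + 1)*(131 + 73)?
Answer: 5916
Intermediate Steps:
w = -7 (w = -2 - 5 = -7)
(w*(-4) + 1)*(131 + 73) = (-7*(-4) + 1)*(131 + 73) = (28 + 1)*204 = 29*204 = 5916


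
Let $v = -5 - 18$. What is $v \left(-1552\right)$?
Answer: $35696$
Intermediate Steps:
$v = -23$ ($v = -5 - 18 = -23$)
$v \left(-1552\right) = \left(-23\right) \left(-1552\right) = 35696$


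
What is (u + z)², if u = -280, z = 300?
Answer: 400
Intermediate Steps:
(u + z)² = (-280 + 300)² = 20² = 400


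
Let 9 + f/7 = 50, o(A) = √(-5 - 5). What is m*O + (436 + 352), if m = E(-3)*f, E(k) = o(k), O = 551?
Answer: 788 + 158137*I*√10 ≈ 788.0 + 5.0007e+5*I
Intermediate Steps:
o(A) = I*√10 (o(A) = √(-10) = I*√10)
f = 287 (f = -63 + 7*50 = -63 + 350 = 287)
E(k) = I*√10
m = 287*I*√10 (m = (I*√10)*287 = 287*I*√10 ≈ 907.57*I)
m*O + (436 + 352) = (287*I*√10)*551 + (436 + 352) = 158137*I*√10 + 788 = 788 + 158137*I*√10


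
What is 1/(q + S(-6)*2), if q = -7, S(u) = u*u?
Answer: 1/65 ≈ 0.015385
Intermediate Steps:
S(u) = u²
1/(q + S(-6)*2) = 1/(-7 + (-6)²*2) = 1/(-7 + 36*2) = 1/(-7 + 72) = 1/65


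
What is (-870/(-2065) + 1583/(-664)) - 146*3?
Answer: -120651859/274232 ≈ -439.96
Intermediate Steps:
(-870/(-2065) + 1583/(-664)) - 146*3 = (-870*(-1/2065) + 1583*(-1/664)) - 1*438 = (174/413 - 1583/664) - 438 = -538243/274232 - 438 = -120651859/274232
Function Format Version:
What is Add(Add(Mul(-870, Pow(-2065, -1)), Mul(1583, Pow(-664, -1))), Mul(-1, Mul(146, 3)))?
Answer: Rational(-120651859, 274232) ≈ -439.96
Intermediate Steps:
Add(Add(Mul(-870, Pow(-2065, -1)), Mul(1583, Pow(-664, -1))), Mul(-1, Mul(146, 3))) = Add(Add(Mul(-870, Rational(-1, 2065)), Mul(1583, Rational(-1, 664))), Mul(-1, 438)) = Add(Add(Rational(174, 413), Rational(-1583, 664)), -438) = Add(Rational(-538243, 274232), -438) = Rational(-120651859, 274232)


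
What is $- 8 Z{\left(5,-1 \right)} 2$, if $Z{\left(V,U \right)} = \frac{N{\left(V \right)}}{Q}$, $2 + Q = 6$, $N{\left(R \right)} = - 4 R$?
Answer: $80$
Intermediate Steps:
$Q = 4$ ($Q = -2 + 6 = 4$)
$Z{\left(V,U \right)} = - V$ ($Z{\left(V,U \right)} = \frac{\left(-4\right) V}{4} = - 4 V \frac{1}{4} = - V$)
$- 8 Z{\left(5,-1 \right)} 2 = - 8 \left(\left(-1\right) 5\right) 2 = \left(-8\right) \left(-5\right) 2 = 40 \cdot 2 = 80$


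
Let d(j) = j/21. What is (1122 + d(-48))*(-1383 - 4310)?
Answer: -44621734/7 ≈ -6.3745e+6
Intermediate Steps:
d(j) = j/21 (d(j) = j*(1/21) = j/21)
(1122 + d(-48))*(-1383 - 4310) = (1122 + (1/21)*(-48))*(-1383 - 4310) = (1122 - 16/7)*(-5693) = (7838/7)*(-5693) = -44621734/7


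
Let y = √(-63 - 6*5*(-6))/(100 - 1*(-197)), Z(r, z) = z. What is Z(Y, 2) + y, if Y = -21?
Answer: 2 + √13/99 ≈ 2.0364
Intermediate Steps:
y = √13/99 (y = √(-63 - 30*(-6))/(100 + 197) = √(-63 + 180)/297 = √117*(1/297) = (3*√13)*(1/297) = √13/99 ≈ 0.036420)
Z(Y, 2) + y = 2 + √13/99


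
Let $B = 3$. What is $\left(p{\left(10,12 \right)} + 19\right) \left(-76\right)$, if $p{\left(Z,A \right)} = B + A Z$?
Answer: $-10792$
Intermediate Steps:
$p{\left(Z,A \right)} = 3 + A Z$
$\left(p{\left(10,12 \right)} + 19\right) \left(-76\right) = \left(\left(3 + 12 \cdot 10\right) + 19\right) \left(-76\right) = \left(\left(3 + 120\right) + 19\right) \left(-76\right) = \left(123 + 19\right) \left(-76\right) = 142 \left(-76\right) = -10792$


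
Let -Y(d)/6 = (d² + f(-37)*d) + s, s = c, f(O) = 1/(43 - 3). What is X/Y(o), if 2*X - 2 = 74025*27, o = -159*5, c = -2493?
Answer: -3997354/15108291 ≈ -0.26458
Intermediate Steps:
f(O) = 1/40
s = -2493
o = -795
Y(d) = 14958 - 6*d² - 3*d/20 (Y(d) = -6*((d² + d/40) - 2493) = -6*(-2493 + d² + d/40) = 14958 - 6*d² - 3*d/20)
X = 1998677/2 (X = 1 + (74025*27)/2 = 1 + (½)*1998675 = 1 + 1998675/2 = 1998677/2 ≈ 9.9934e+5)
X/Y(o) = 1998677/(2*(14958 - 6*(-795)² - 3/20*(-795))) = 1998677/(2*(14958 - 6*632025 + 477/4)) = 1998677/(2*(14958 - 3792150 + 477/4)) = 1998677/(2*(-15108291/4)) = (1998677/2)*(-4/15108291) = -3997354/15108291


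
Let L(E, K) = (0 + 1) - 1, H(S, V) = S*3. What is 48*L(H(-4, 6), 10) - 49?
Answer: -49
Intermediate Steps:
H(S, V) = 3*S
L(E, K) = 0 (L(E, K) = 1 - 1 = 0)
48*L(H(-4, 6), 10) - 49 = 48*0 - 49 = 0 - 49 = -49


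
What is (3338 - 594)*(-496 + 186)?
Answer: -850640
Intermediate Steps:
(3338 - 594)*(-496 + 186) = 2744*(-310) = -850640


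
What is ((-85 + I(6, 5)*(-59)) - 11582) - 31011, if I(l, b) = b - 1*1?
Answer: -42914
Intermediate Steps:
I(l, b) = -1 + b (I(l, b) = b - 1 = -1 + b)
((-85 + I(6, 5)*(-59)) - 11582) - 31011 = ((-85 + (-1 + 5)*(-59)) - 11582) - 31011 = ((-85 + 4*(-59)) - 11582) - 31011 = ((-85 - 236) - 11582) - 31011 = (-321 - 11582) - 31011 = -11903 - 31011 = -42914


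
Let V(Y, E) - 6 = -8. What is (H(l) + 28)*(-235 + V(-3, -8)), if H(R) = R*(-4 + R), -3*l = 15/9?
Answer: -195367/27 ≈ -7235.8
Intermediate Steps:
l = -5/9 ≈ -0.55556
V(Y, E) = -2 (V(Y, E) = 6 - 8 = -2)
(H(l) + 28)*(-235 + V(-3, -8)) = (-5*(-4 - 5/9)/9 + 28)*(-235 - 2) = (-5/9*(-41/9) + 28)*(-237) = (205/81 + 28)*(-237) = (2473/81)*(-237) = -195367/27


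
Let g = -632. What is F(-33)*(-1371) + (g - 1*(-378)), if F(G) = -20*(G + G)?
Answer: -1809974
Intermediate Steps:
F(G) = -40*G
F(-33)*(-1371) + (g - 1*(-378)) = -40*(-33)*(-1371) + (-632 - 1*(-378)) = 1320*(-1371) + (-632 + 378) = -1809720 - 254 = -1809974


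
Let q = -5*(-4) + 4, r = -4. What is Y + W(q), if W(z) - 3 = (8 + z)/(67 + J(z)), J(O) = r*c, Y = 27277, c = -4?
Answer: 2264272/83 ≈ 27280.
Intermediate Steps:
q = 24 (q = 20 + 4 = 24)
J(O) = 16 (J(O) = -4*(-4) = 16)
W(z) = 257/83 + z/83 (W(z) = 3 + (8 + z)/(67 + 16) = 3 + (8 + z)/83 = 3 + (8 + z)*(1/83) = 3 + (8/83 + z/83) = 257/83 + z/83)
Y + W(q) = 27277 + (257/83 + (1/83)*24) = 27277 + (257/83 + 24/83) = 27277 + 281/83 = 2264272/83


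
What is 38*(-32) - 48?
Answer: -1264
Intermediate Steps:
38*(-32) - 48 = -1216 - 48 = -1264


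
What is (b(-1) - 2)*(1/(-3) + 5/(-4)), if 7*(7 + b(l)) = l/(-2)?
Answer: 2375/168 ≈ 14.137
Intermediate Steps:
b(l) = -7 - l/14 (b(l) = -7 + (l/(-2))/7 = -7 + (l*(-½))/7 = -7 + (-l/2)/7 = -7 - l/14)
(b(-1) - 2)*(1/(-3) + 5/(-4)) = ((-7 - 1/14*(-1)) - 2)*(1/(-3) + 5/(-4)) = ((-7 + 1/14) - 2)*(1*(-⅓) + 5*(-¼)) = (-97/14 - 2)*(-⅓ - 5/4) = -125/14*(-19/12) = 2375/168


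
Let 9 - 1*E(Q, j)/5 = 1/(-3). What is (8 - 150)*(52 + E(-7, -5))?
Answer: -42032/3 ≈ -14011.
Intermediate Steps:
E(Q, j) = 140/3 (E(Q, j) = 45 - 5/(-3) = 45 - 5*(-⅓) = 45 + 5/3 = 140/3)
(8 - 150)*(52 + E(-7, -5)) = (8 - 150)*(52 + 140/3) = -142*296/3 = -42032/3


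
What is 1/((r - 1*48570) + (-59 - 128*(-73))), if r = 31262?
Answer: -1/8023 ≈ -0.00012464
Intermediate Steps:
1/((r - 1*48570) + (-59 - 128*(-73))) = 1/((31262 - 1*48570) + (-59 - 128*(-73))) = 1/((31262 - 48570) + (-59 + 9344)) = 1/(-17308 + 9285) = 1/(-8023) = -1/8023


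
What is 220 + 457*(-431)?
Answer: -196747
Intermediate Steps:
220 + 457*(-431) = 220 - 196967 = -196747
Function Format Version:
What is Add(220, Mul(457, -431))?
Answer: -196747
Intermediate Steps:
Add(220, Mul(457, -431)) = Add(220, -196967) = -196747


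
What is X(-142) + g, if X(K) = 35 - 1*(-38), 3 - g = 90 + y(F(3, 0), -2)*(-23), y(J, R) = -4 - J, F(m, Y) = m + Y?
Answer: -175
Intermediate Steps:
F(m, Y) = Y + m
g = -248 (g = 3 - (90 + (-4 - (0 + 3))*(-23)) = 3 - (90 + (-4 - 1*3)*(-23)) = 3 - (90 + (-4 - 3)*(-23)) = 3 - (90 - 7*(-23)) = 3 - (90 + 161) = 3 - 1*251 = 3 - 251 = -248)
X(K) = 73 (X(K) = 35 + 38 = 73)
X(-142) + g = 73 - 248 = -175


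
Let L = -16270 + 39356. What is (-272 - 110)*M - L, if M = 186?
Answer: -94138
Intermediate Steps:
L = 23086
(-272 - 110)*M - L = (-272 - 110)*186 - 1*23086 = -382*186 - 23086 = -71052 - 23086 = -94138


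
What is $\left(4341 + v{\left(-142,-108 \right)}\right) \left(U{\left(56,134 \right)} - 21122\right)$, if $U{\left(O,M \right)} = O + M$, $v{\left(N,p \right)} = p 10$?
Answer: $-68259252$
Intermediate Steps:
$v{\left(N,p \right)} = 10 p$
$U{\left(O,M \right)} = M + O$
$\left(4341 + v{\left(-142,-108 \right)}\right) \left(U{\left(56,134 \right)} - 21122\right) = \left(4341 + 10 \left(-108\right)\right) \left(\left(134 + 56\right) - 21122\right) = \left(4341 - 1080\right) \left(190 - 21122\right) = 3261 \left(-20932\right) = -68259252$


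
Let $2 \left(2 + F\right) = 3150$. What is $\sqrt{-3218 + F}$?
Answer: $i \sqrt{1645} \approx 40.559 i$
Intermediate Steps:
$F = 1573$ ($F = -2 + \frac{1}{2} \cdot 3150 = -2 + 1575 = 1573$)
$\sqrt{-3218 + F} = \sqrt{-3218 + 1573} = \sqrt{-1645} = i \sqrt{1645}$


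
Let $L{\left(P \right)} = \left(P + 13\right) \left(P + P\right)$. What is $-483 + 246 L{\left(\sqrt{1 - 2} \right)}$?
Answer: $-975 + 6396 i \approx -975.0 + 6396.0 i$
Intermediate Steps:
$L{\left(P \right)} = 2 P \left(13 + P\right)$ ($L{\left(P \right)} = \left(13 + P\right) 2 P = 2 P \left(13 + P\right)$)
$-483 + 246 L{\left(\sqrt{1 - 2} \right)} = -483 + 246 \cdot 2 \sqrt{1 - 2} \left(13 + \sqrt{1 - 2}\right) = -483 + 246 \cdot 2 \sqrt{-1} \left(13 + \sqrt{-1}\right) = -483 + 246 \cdot 2 i \left(13 + i\right) = -483 + 492 i \left(13 + i\right)$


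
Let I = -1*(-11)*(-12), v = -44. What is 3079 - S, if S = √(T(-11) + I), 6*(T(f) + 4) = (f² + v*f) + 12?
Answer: 3079 - I*√1194/6 ≈ 3079.0 - 5.759*I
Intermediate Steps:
T(f) = -2 - 22*f/3 + f²/6 (T(f) = -4 + ((f² - 44*f) + 12)/6 = -4 + (12 + f² - 44*f)/6 = -4 + (2 - 22*f/3 + f²/6) = -2 - 22*f/3 + f²/6)
I = -132 (I = 11*(-12) = -132)
S = I*√1194/6 (S = √((-2 - 22/3*(-11) + (⅙)*(-11)²) - 132) = √((-2 + 242/3 + (⅙)*121) - 132) = √((-2 + 242/3 + 121/6) - 132) = √(593/6 - 132) = √(-199/6) = I*√1194/6 ≈ 5.759*I)
3079 - S = 3079 - I*√1194/6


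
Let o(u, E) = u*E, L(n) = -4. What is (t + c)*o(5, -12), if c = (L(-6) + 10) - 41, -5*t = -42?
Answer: 1596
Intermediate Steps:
t = 42/5 (t = -1/5*(-42) = 42/5 ≈ 8.4000)
c = -35 (c = (-4 + 10) - 41 = 6 - 41 = -35)
o(u, E) = E*u
(t + c)*o(5, -12) = (42/5 - 35)*(-12*5) = -133/5*(-60) = 1596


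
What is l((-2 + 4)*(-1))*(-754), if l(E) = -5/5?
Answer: 754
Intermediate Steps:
l(E) = -1 (l(E) = -5*⅕ = -1)
l((-2 + 4)*(-1))*(-754) = -1*(-754) = 754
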